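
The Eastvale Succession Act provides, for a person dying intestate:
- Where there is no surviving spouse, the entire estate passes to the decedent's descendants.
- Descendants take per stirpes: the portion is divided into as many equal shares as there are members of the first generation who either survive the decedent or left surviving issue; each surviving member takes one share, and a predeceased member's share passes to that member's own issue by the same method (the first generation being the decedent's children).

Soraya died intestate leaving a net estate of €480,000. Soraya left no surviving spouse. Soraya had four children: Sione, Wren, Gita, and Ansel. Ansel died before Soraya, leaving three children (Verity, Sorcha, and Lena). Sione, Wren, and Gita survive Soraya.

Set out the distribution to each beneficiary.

The entire €480,000 passes to the descendants.
That amount (€480,000) is divided into 4 shares of €120,000: Sione, Wren, and Gita each take €120,000; Ansel's €120,000 share passes to Ansel's issue.
Ansel's share (€120,000) is divided into 3 shares of €40,000: Verity, Sorcha, and Lena each take €40,000.

Sione: €120,000; Wren: €120,000; Gita: €120,000; Verity: €40,000; Sorcha: €40,000; Lena: €40,000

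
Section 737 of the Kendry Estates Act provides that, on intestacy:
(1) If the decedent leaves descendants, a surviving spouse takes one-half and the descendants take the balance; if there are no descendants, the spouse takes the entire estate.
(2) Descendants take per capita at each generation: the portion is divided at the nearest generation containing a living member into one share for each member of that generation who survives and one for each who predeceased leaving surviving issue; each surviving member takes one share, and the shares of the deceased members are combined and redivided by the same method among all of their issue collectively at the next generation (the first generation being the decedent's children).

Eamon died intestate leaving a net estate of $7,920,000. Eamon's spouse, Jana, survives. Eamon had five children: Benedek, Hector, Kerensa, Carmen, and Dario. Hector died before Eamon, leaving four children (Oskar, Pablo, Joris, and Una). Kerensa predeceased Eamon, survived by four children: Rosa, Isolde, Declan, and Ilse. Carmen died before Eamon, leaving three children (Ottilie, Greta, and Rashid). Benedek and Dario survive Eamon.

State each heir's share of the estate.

Jana: $3,960,000; Benedek: $792,000; Oskar: $216,000; Pablo: $216,000; Joris: $216,000; Una: $216,000; Rosa: $216,000; Isolde: $216,000; Declan: $216,000; Ilse: $216,000; Ottilie: $216,000; Greta: $216,000; Rashid: $216,000; Dario: $792,000

Jana takes one-half of $7,920,000 = $3,960,000. The remaining $3,960,000 passes to the descendants.
The descendants' portion ($3,960,000) is divided at the children's generation into 5 shares of $792,000. Benedek and Dario each take $792,000. The 3 shares of the deceased (Hector, Kerensa, and Carmen) are combined into a pool of $2,376,000.
That pool ($2,376,000) is divided at the grandchildren's generation equally among Oskar, Pablo, Joris, Una, Rosa, Isolde, Declan, Ilse, Ottilie, Greta, and Rashid: $216,000 each.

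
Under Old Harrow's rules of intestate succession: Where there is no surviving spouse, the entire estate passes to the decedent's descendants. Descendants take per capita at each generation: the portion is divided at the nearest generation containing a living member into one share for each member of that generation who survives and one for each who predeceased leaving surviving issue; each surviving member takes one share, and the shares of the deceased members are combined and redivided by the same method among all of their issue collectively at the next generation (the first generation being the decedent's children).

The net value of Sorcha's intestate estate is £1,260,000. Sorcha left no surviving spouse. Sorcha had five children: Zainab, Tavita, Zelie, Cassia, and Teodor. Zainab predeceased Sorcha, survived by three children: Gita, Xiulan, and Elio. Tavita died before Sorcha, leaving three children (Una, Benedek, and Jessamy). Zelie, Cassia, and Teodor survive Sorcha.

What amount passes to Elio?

The entire £1,260,000 passes to the descendants.
That amount (£1,260,000) is divided at the children's generation into 5 shares of £252,000. Zelie, Cassia, and Teodor each take £252,000. The 2 shares of the deceased (Zainab and Tavita) are combined into a pool of £504,000.
That pool (£504,000) is divided at the grandchildren's generation equally among Gita, Xiulan, Elio, Una, Benedek, and Jessamy: £84,000 each.

Elio receives £84,000.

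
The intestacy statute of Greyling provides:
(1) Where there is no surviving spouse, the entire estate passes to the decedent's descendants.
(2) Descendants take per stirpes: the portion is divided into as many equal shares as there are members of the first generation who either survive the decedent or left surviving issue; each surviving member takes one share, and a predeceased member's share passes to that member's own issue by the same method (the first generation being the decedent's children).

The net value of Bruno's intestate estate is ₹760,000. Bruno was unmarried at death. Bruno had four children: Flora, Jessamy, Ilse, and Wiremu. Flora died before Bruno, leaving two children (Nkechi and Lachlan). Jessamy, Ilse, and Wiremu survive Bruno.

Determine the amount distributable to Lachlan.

The entire ₹760,000 passes to the descendants.
That amount (₹760,000) is divided into 4 shares of ₹190,000: Jessamy, Ilse, and Wiremu each take ₹190,000; Flora's ₹190,000 share passes to Flora's issue.
Flora's share (₹190,000) is divided into 2 shares of ₹95,000: Nkechi and Lachlan each take ₹95,000.

Lachlan receives ₹95,000.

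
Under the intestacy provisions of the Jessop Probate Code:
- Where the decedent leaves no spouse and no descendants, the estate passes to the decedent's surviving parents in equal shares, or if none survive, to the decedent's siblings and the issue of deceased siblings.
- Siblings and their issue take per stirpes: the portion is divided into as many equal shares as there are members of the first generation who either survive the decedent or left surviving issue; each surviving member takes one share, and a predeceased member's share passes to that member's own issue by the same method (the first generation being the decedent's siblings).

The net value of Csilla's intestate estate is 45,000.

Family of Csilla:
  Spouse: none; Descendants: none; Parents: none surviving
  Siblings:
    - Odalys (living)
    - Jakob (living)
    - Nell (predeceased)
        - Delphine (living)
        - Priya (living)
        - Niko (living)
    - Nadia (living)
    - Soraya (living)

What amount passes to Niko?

Niko receives 3,000.

The entire 45,000 passes to the siblings and their issue.
That amount (45,000) is divided into 5 shares of 9,000: Odalys, Jakob, Nadia, and Soraya each take 9,000; Nell's 9,000 share passes to Nell's issue.
Nell's share (9,000) is divided into 3 shares of 3,000: Delphine, Priya, and Niko each take 3,000.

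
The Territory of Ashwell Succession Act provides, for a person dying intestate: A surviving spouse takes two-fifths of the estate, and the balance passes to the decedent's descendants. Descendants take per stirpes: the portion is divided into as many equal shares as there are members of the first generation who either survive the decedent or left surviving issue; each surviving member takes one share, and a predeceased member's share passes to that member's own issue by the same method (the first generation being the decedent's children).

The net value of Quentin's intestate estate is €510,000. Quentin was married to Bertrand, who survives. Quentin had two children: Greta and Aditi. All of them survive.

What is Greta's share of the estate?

Bertrand takes two-fifths of €510,000 = €204,000. The remaining €306,000 passes to the descendants.
The descendants' portion (€306,000) is divided into 2 shares of €153,000: Greta and Aditi each take €153,000.

Greta receives €153,000.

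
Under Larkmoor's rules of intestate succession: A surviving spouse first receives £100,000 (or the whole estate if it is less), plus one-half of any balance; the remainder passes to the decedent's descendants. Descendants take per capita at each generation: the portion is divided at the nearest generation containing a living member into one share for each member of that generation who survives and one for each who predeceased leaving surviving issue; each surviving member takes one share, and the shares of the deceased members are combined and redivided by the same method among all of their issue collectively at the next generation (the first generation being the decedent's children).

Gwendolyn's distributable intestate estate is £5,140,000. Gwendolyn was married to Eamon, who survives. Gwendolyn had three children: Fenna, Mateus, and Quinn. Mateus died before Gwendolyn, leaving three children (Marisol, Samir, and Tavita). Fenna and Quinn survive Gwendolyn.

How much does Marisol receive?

Eamon first takes £100,000, leaving a balance of £5,040,000. Eamon then takes one-half of the balance (£2,520,000), for a total of £2,620,000. The remaining £2,520,000 passes to the descendants.
The descendants' portion (£2,520,000) is divided at the children's generation into 3 shares of £840,000. Fenna and Quinn each take £840,000. The remaining share for the deceased Mateus (£840,000) is carried to the next generation.
That pool (£840,000) is divided at the grandchildren's generation equally among Marisol, Samir, and Tavita: £280,000 each.

Marisol receives £280,000.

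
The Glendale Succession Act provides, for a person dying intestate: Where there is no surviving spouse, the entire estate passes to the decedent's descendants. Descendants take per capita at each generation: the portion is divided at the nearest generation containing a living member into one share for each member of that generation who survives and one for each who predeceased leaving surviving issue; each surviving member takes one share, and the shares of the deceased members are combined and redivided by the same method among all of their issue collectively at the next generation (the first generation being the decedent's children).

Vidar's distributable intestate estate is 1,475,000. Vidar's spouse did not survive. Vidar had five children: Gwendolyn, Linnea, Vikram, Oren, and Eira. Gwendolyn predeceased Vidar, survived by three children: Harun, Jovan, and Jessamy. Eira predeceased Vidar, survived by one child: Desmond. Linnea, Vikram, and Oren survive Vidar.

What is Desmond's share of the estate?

The entire 1,475,000 passes to the descendants.
That amount (1,475,000) is divided at the children's generation into 5 shares of 295,000. Linnea, Vikram, and Oren each take 295,000. The 2 shares of the deceased (Gwendolyn and Eira) are combined into a pool of 590,000.
That pool (590,000) is divided at the grandchildren's generation equally among Harun, Jovan, Jessamy, and Desmond: 147,500 each.

Desmond receives 147,500.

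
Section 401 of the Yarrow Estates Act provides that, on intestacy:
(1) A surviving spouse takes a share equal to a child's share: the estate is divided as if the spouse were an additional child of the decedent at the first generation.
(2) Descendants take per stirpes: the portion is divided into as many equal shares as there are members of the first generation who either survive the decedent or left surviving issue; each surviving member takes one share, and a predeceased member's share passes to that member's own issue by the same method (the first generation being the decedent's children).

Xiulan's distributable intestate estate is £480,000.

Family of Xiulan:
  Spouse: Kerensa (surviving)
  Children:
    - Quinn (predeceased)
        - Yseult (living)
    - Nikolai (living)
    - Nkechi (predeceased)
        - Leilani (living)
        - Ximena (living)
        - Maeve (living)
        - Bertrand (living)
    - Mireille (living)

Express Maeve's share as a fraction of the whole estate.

The spouse counts as an additional share at the children's level, so there are 5 primary shares of £96,000. Kerensa takes one such share (£96,000).
The children's combined portion (£384,000) is divided into 4 shares of £96,000: Nikolai and Mireille each take £96,000; Quinn's £96,000 share passes to Quinn's issue; Nkechi's £96,000 share passes to Nkechi's issue.
Quinn's share (£96,000) passes entirely to Yseult.
Nkechi's share (£96,000) is divided into 4 shares of £24,000: Leilani, Ximena, Maeve, and Bertrand each take £24,000.

Maeve receives 1/20 of the estate.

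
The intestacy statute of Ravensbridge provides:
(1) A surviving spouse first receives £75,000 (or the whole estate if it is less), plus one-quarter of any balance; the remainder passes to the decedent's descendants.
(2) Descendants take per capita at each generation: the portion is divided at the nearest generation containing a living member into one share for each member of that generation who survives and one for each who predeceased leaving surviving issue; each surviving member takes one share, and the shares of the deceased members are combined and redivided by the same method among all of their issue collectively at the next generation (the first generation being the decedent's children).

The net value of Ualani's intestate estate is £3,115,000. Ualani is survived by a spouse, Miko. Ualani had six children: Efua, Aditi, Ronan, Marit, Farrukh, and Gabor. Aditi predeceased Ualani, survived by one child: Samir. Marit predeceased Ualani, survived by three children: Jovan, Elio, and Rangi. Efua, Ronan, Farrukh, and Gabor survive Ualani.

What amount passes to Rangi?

Miko first takes £75,000, leaving a balance of £3,040,000. Miko then takes one-quarter of the balance (£760,000), for a total of £835,000. The remaining £2,280,000 passes to the descendants.
The descendants' portion (£2,280,000) is divided at the children's generation into 6 shares of £380,000. Efua, Ronan, Farrukh, and Gabor each take £380,000. The 2 shares of the deceased (Aditi and Marit) are combined into a pool of £760,000.
That pool (£760,000) is divided at the grandchildren's generation equally among Samir, Jovan, Elio, and Rangi: £190,000 each.

Rangi receives £190,000.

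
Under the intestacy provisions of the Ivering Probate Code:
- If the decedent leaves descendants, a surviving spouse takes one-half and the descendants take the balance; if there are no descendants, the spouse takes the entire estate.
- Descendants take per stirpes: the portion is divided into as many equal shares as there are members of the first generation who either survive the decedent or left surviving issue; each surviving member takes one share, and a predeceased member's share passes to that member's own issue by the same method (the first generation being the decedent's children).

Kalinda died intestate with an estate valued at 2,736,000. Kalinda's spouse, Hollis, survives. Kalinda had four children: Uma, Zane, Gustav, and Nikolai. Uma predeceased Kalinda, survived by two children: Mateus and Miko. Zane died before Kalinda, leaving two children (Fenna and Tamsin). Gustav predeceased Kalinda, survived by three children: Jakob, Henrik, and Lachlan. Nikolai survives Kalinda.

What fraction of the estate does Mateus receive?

Mateus receives 1/16 of the estate.

Hollis takes one-half of 2,736,000 = 1,368,000. The remaining 1,368,000 passes to the descendants.
The descendants' portion (1,368,000) is divided into 4 shares of 342,000: Nikolai takes 342,000; Uma's 342,000 share passes to Uma's issue; Zane's 342,000 share passes to Zane's issue; Gustav's 342,000 share passes to Gustav's issue.
Uma's share (342,000) is divided into 2 shares of 171,000: Mateus and Miko each take 171,000.
Zane's share (342,000) is divided into 2 shares of 171,000: Fenna and Tamsin each take 171,000.
Gustav's share (342,000) is divided into 3 shares of 114,000: Jakob, Henrik, and Lachlan each take 114,000.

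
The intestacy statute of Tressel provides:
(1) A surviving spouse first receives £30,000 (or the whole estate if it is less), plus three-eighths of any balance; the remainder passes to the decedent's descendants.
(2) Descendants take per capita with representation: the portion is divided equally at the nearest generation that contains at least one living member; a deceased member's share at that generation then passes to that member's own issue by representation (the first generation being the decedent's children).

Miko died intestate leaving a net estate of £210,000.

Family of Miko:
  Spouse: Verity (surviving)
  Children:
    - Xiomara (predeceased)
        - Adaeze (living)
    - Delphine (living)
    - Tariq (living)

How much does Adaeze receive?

Verity first takes £30,000, leaving a balance of £180,000. Verity then takes three-eighths of the balance (£67,500), for a total of £97,500. The remaining £112,500 passes to the descendants.
The descendants' portion (£112,500) is divided into 3 shares of £37,500: Delphine and Tariq each take £37,500; Xiomara's £37,500 share passes to Xiomara's issue.
Xiomara's share (£37,500) passes entirely to Adaeze.

Adaeze receives £37,500.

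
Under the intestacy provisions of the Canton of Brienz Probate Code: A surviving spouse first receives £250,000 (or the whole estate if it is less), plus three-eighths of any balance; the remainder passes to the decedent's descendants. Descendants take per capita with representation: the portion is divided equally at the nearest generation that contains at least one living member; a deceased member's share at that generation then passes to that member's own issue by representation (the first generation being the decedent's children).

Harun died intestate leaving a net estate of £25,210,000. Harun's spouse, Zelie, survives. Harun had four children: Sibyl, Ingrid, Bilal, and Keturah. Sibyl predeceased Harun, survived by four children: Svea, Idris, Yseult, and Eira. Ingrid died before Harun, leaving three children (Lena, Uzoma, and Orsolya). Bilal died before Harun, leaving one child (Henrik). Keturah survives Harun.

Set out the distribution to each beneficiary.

Zelie first takes £250,000, leaving a balance of £24,960,000. Zelie then takes three-eighths of the balance (£9,360,000), for a total of £9,610,000. The remaining £15,600,000 passes to the descendants.
The descendants' portion (£15,600,000) is divided into 4 shares of £3,900,000: Keturah takes £3,900,000; Sibyl's £3,900,000 share passes to Sibyl's issue; Ingrid's £3,900,000 share passes to Ingrid's issue; Bilal's £3,900,000 share passes to Bilal's issue.
Sibyl's share (£3,900,000) is divided into 4 shares of £975,000: Svea, Idris, Yseult, and Eira each take £975,000.
Ingrid's share (£3,900,000) is divided into 3 shares of £1,300,000: Lena, Uzoma, and Orsolya each take £1,300,000.
Bilal's share (£3,900,000) passes entirely to Henrik.

Zelie: £9,610,000; Svea: £975,000; Idris: £975,000; Yseult: £975,000; Eira: £975,000; Lena: £1,300,000; Uzoma: £1,300,000; Orsolya: £1,300,000; Henrik: £3,900,000; Keturah: £3,900,000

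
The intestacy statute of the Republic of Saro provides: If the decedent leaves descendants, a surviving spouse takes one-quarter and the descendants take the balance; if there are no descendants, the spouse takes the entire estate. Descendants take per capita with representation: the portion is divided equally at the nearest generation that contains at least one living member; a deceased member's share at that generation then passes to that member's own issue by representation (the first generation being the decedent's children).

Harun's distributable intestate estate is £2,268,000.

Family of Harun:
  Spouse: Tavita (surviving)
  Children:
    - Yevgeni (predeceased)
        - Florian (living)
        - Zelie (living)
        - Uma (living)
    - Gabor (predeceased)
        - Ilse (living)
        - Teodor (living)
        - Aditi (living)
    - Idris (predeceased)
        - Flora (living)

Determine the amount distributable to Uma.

Tavita takes one-quarter of £2,268,000 = £567,000. The remaining £1,701,000 passes to the descendants.
No child survives, so the initial division is made at the grandchildren's generation.
The descendants' portion (£1,701,000) is divided into 7 shares of £243,000: Florian, Zelie, Uma, Ilse, Teodor, Aditi, and Flora each take £243,000.

Uma receives £243,000.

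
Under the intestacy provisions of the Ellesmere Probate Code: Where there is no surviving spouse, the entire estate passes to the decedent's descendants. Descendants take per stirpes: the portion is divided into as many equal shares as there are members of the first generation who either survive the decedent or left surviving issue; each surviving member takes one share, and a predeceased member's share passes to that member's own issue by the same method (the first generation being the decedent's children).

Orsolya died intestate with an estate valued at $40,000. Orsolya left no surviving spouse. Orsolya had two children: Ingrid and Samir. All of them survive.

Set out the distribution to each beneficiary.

The entire $40,000 passes to the descendants.
That amount ($40,000) is divided into 2 shares of $20,000: Ingrid and Samir each take $20,000.

Ingrid: $20,000; Samir: $20,000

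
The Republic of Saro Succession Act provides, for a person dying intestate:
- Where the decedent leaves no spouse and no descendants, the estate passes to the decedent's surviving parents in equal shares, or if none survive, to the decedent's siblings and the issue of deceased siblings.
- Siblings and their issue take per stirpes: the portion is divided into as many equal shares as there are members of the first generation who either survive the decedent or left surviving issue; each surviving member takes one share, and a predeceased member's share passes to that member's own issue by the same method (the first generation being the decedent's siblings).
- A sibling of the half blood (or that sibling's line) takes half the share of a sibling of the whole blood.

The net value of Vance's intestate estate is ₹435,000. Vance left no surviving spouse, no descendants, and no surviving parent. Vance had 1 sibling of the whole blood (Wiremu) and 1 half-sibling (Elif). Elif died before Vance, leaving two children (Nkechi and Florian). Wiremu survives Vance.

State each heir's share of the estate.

Wiremu: ₹290,000; Nkechi: ₹72,500; Florian: ₹72,500

The entire ₹435,000 passes to the siblings and their issue.
Counting each half-blood sibling's line as half a unit, there are 3/2 units in ₹435,000, so one unit is ₹290,000. Whole-blood lines (Wiremu) take ₹290,000 each; half-blood lines (Elif) take ₹145,000 each.
Elif's share (₹145,000) is divided into 2 shares of ₹72,500: Nkechi and Florian each take ₹72,500.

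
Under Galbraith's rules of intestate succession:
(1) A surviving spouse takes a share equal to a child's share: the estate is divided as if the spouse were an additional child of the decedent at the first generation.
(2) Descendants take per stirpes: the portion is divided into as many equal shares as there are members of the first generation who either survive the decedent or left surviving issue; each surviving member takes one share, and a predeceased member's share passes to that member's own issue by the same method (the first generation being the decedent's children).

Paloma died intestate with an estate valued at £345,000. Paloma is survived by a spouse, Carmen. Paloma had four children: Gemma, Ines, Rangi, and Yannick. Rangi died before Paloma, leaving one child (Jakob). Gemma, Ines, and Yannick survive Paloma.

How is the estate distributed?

Carmen: £69,000; Gemma: £69,000; Ines: £69,000; Jakob: £69,000; Yannick: £69,000

The spouse counts as an additional share at the children's level, so there are 5 primary shares of £69,000. Carmen takes one such share (£69,000).
The children's combined portion (£276,000) is divided into 4 shares of £69,000: Gemma, Ines, and Yannick each take £69,000; Rangi's £69,000 share passes to Rangi's issue.
Rangi's share (£69,000) passes entirely to Jakob.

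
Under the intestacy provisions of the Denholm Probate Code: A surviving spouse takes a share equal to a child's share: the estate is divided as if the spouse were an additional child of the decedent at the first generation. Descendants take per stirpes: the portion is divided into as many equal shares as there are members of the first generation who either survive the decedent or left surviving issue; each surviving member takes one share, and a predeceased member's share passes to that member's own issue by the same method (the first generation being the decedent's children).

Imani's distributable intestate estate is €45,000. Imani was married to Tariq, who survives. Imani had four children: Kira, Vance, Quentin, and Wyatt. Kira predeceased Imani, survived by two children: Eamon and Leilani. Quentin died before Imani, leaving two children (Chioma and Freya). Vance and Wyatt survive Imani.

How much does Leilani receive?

The spouse counts as an additional share at the children's level, so there are 5 primary shares of €9,000. Tariq takes one such share (€9,000).
The children's combined portion (€36,000) is divided into 4 shares of €9,000: Vance and Wyatt each take €9,000; Kira's €9,000 share passes to Kira's issue; Quentin's €9,000 share passes to Quentin's issue.
Kira's share (€9,000) is divided into 2 shares of €4,500: Eamon and Leilani each take €4,500.
Quentin's share (€9,000) is divided into 2 shares of €4,500: Chioma and Freya each take €4,500.

Leilani receives €4,500.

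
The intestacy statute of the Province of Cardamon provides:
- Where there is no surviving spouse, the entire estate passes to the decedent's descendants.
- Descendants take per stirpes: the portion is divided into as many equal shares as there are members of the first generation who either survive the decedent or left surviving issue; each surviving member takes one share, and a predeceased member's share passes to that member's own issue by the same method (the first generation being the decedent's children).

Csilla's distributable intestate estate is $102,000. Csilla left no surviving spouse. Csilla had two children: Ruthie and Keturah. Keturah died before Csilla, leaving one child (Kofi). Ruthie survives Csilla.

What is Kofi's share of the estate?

The entire $102,000 passes to the descendants.
That amount ($102,000) is divided into 2 shares of $51,000: Ruthie takes $51,000; Keturah's $51,000 share passes to Keturah's issue.
Keturah's share ($51,000) passes entirely to Kofi.

Kofi receives $51,000.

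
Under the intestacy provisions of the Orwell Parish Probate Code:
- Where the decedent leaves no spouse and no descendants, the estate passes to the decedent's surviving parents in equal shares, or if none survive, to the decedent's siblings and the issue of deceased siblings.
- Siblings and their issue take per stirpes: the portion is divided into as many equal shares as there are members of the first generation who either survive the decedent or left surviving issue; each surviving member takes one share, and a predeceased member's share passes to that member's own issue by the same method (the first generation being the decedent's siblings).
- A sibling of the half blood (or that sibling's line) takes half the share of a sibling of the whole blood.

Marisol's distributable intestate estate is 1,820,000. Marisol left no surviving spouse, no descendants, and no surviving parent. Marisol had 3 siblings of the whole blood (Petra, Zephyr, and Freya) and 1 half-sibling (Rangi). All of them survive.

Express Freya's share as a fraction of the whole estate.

Freya receives 2/7 of the estate.

The entire 1,820,000 passes to the siblings and their issue.
Counting each half-blood sibling's line as half a unit, there are 7/2 units in 1,820,000, so one unit is 520,000. Whole-blood lines (Petra, Zephyr, and Freya) take 520,000 each; half-blood lines (Rangi) take 260,000 each.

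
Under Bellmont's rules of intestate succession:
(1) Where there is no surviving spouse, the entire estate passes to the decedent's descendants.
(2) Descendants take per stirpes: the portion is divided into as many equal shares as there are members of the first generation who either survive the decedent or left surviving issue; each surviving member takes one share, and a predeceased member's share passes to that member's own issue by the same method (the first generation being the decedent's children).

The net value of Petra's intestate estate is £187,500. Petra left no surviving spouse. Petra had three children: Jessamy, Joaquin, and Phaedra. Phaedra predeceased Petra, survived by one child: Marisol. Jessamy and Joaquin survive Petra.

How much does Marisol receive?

The entire £187,500 passes to the descendants.
That amount (£187,500) is divided into 3 shares of £62,500: Jessamy and Joaquin each take £62,500; Phaedra's £62,500 share passes to Phaedra's issue.
Phaedra's share (£62,500) passes entirely to Marisol.

Marisol receives £62,500.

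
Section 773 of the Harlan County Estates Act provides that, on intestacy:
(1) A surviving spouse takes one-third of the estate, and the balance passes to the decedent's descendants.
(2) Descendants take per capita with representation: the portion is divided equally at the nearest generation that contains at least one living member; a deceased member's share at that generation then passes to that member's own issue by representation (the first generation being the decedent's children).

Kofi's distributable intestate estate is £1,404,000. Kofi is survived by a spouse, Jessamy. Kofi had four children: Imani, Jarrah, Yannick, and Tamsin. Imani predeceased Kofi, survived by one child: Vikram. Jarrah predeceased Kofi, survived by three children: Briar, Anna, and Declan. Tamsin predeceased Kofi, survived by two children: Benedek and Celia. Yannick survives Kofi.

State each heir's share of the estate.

Jessamy: £468,000; Vikram: £234,000; Briar: £78,000; Anna: £78,000; Declan: £78,000; Yannick: £234,000; Benedek: £117,000; Celia: £117,000

Jessamy takes one-third of £1,404,000 = £468,000. The remaining £936,000 passes to the descendants.
The descendants' portion (£936,000) is divided into 4 shares of £234,000: Yannick takes £234,000; Imani's £234,000 share passes to Imani's issue; Jarrah's £234,000 share passes to Jarrah's issue; Tamsin's £234,000 share passes to Tamsin's issue.
Imani's share (£234,000) passes entirely to Vikram.
Jarrah's share (£234,000) is divided into 3 shares of £78,000: Briar, Anna, and Declan each take £78,000.
Tamsin's share (£234,000) is divided into 2 shares of £117,000: Benedek and Celia each take £117,000.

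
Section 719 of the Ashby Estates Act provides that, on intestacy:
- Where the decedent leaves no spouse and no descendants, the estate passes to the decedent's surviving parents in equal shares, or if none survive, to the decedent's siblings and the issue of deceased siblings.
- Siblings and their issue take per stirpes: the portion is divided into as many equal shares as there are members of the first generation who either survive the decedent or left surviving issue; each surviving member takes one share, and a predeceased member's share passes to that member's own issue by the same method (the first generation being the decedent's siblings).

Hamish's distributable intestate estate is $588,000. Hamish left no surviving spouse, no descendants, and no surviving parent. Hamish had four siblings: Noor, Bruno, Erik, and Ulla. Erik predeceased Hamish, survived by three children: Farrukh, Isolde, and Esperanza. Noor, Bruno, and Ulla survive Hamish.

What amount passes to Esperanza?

Esperanza receives $49,000.

The entire $588,000 passes to the siblings and their issue.
That amount ($588,000) is divided into 4 shares of $147,000: Noor, Bruno, and Ulla each take $147,000; Erik's $147,000 share passes to Erik's issue.
Erik's share ($147,000) is divided into 3 shares of $49,000: Farrukh, Isolde, and Esperanza each take $49,000.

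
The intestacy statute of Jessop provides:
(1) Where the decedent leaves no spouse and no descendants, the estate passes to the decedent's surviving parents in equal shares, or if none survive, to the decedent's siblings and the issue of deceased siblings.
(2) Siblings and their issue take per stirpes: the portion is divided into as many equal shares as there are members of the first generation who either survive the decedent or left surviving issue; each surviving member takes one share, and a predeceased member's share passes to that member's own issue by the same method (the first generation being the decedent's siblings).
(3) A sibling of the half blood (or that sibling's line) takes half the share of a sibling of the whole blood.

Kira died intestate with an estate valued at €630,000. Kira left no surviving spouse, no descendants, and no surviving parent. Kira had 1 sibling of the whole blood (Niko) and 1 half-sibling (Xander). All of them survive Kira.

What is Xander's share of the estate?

The entire €630,000 passes to the siblings and their issue.
Counting each half-blood sibling's line as half a unit, there are 3/2 units in €630,000, so one unit is €420,000. Whole-blood lines (Niko) take €420,000 each; half-blood lines (Xander) take €210,000 each.

Xander receives €210,000.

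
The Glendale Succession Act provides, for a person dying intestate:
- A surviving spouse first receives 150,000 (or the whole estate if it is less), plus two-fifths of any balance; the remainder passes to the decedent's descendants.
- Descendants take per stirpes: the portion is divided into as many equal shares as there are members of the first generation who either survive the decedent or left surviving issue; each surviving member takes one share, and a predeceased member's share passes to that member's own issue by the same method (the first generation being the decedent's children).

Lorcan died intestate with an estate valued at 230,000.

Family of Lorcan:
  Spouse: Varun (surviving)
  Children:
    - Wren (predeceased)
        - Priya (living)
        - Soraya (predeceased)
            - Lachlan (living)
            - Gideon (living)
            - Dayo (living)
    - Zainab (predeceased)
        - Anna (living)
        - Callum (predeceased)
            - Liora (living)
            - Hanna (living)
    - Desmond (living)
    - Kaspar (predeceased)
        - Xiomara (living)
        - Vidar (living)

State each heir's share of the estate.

Varun: 182,000; Priya: 6,000; Lachlan: 2,000; Gideon: 2,000; Dayo: 2,000; Anna: 6,000; Liora: 3,000; Hanna: 3,000; Desmond: 12,000; Xiomara: 6,000; Vidar: 6,000

Varun first takes 150,000, leaving a balance of 80,000. Varun then takes two-fifths of the balance (32,000), for a total of 182,000. The remaining 48,000 passes to the descendants.
The descendants' portion (48,000) is divided into 4 shares of 12,000: Desmond takes 12,000; Wren's 12,000 share passes to Wren's issue; Zainab's 12,000 share passes to Zainab's issue; Kaspar's 12,000 share passes to Kaspar's issue.
Wren's share (12,000) is divided into 2 shares of 6,000: Priya takes 6,000; Soraya's 6,000 share passes to Soraya's issue.
Soraya's share (6,000) is divided into 3 shares of 2,000: Lachlan, Gideon, and Dayo each take 2,000.
Zainab's share (12,000) is divided into 2 shares of 6,000: Anna takes 6,000; Callum's 6,000 share passes to Callum's issue.
Callum's share (6,000) is divided into 2 shares of 3,000: Liora and Hanna each take 3,000.
Kaspar's share (12,000) is divided into 2 shares of 6,000: Xiomara and Vidar each take 6,000.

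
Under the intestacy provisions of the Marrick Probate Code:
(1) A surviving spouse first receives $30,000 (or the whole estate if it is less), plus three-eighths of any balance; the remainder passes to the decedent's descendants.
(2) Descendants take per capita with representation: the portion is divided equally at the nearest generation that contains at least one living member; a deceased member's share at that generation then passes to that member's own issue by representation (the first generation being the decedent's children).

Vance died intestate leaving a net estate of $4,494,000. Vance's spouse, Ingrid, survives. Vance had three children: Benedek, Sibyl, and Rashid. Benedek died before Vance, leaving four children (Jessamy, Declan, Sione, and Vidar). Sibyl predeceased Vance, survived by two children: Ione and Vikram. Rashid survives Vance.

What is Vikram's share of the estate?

Ingrid first takes $30,000, leaving a balance of $4,464,000. Ingrid then takes three-eighths of the balance ($1,674,000), for a total of $1,704,000. The remaining $2,790,000 passes to the descendants.
The descendants' portion ($2,790,000) is divided into 3 shares of $930,000: Rashid takes $930,000; Benedek's $930,000 share passes to Benedek's issue; Sibyl's $930,000 share passes to Sibyl's issue.
Benedek's share ($930,000) is divided into 4 shares of $232,500: Jessamy, Declan, Sione, and Vidar each take $232,500.
Sibyl's share ($930,000) is divided into 2 shares of $465,000: Ione and Vikram each take $465,000.

Vikram receives $465,000.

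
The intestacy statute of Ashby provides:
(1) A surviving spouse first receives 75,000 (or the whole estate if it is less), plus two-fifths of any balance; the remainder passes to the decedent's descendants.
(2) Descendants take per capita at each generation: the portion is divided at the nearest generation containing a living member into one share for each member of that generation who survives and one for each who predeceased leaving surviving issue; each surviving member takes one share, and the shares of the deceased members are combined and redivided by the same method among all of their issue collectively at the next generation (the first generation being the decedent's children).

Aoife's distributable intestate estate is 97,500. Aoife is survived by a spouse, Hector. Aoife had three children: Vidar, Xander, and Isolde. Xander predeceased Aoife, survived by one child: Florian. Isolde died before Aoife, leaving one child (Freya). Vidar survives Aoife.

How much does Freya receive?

Hector first takes 75,000, leaving a balance of 22,500. Hector then takes two-fifths of the balance (9,000), for a total of 84,000. The remaining 13,500 passes to the descendants.
The descendants' portion (13,500) is divided at the children's generation into 3 shares of 4,500. Vidar takes 4,500. The 2 shares of the deceased (Xander and Isolde) are combined into a pool of 9,000.
That pool (9,000) is divided at the grandchildren's generation equally among Florian and Freya: 4,500 each.

Freya receives 4,500.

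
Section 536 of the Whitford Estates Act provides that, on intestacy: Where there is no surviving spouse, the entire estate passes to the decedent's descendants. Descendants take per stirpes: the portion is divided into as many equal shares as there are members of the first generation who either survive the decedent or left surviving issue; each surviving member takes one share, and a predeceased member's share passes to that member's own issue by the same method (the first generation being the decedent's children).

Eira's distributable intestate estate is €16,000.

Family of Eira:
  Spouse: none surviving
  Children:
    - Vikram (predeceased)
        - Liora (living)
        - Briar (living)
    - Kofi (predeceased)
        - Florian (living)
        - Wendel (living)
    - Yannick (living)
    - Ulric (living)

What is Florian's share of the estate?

The entire €16,000 passes to the descendants.
That amount (€16,000) is divided into 4 shares of €4,000: Yannick and Ulric each take €4,000; Vikram's €4,000 share passes to Vikram's issue; Kofi's €4,000 share passes to Kofi's issue.
Vikram's share (€4,000) is divided into 2 shares of €2,000: Liora and Briar each take €2,000.
Kofi's share (€4,000) is divided into 2 shares of €2,000: Florian and Wendel each take €2,000.

Florian receives €2,000.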